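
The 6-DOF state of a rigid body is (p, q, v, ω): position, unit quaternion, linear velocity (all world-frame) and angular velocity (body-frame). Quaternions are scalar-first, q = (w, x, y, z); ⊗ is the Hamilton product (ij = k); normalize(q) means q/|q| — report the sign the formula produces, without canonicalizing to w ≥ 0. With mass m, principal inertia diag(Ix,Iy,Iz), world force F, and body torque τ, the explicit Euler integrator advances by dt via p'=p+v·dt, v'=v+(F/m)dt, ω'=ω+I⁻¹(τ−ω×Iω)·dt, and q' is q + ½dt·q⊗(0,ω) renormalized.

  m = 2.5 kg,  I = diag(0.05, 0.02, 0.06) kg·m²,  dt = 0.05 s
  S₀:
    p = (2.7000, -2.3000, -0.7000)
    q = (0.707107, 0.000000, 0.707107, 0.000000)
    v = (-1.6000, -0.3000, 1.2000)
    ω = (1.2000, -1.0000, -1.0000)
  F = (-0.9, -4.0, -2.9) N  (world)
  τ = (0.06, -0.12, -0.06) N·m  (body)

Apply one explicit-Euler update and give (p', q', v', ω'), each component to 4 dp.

p + v·dt = (2.6200, -2.3150, -0.6400)
v' = v + a·dt = (-1.6180, -0.3800, 1.1420)
α = I⁻¹(τ − ω×Iω) = (0.4000, -6.6000, -1.6000)
new body rate ω' = (1.2200, -1.3300, -1.0800)
q⊗(0,ω) = (0.7071070, 0.1414214, -0.7071070, -1.5556354)
q' = normalize(q + ½dt·q⊗(0,ω)) = (0.7240, 0.0035, 0.6887, -0.0388)

p' = (2.6200, -2.3150, -0.6400)
q' = (0.7240, 0.0035, 0.6887, -0.0388)
v' = (-1.6180, -0.3800, 1.1420)
ω' = (1.2200, -1.3300, -1.0800)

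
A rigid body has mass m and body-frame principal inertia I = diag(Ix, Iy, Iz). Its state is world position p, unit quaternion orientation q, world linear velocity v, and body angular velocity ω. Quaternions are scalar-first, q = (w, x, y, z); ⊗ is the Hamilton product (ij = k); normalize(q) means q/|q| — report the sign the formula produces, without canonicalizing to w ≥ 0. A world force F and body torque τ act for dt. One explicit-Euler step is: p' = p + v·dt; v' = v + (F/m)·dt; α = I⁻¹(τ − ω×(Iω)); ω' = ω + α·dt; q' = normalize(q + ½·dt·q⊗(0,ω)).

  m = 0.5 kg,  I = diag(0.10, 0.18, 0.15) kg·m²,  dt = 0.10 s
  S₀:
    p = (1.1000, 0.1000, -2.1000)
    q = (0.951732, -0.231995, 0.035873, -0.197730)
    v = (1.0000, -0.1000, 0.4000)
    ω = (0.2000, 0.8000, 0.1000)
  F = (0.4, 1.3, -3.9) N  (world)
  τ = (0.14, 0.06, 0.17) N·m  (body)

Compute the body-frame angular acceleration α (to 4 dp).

ω×(Iω) gyroscopic = (-0.0024, -0.0010, 0.0128)
angular accel α = (1.4240, 0.3389, 1.0480)

α = (1.4240, 0.3389, 1.0480)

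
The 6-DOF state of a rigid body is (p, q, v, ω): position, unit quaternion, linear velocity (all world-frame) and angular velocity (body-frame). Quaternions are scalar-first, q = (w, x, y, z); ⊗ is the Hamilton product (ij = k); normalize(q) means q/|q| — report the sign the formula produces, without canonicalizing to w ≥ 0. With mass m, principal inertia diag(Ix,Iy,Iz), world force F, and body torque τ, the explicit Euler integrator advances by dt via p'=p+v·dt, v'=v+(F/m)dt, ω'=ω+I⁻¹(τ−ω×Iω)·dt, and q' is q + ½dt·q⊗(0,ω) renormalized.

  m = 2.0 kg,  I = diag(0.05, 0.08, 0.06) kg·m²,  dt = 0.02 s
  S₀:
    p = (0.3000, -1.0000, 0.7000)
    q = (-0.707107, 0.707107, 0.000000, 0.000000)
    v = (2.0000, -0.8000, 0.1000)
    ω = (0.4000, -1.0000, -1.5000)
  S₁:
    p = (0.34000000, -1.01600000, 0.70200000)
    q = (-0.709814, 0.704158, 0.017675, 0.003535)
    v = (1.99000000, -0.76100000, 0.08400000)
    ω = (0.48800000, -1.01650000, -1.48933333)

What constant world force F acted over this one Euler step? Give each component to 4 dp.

velocity change Δv = (-0.01000000, 0.03900000, -0.01600000)
F = m·Δv/dt = (-1.0000, 3.9000, -1.6000)

F = (-1.0000, 3.9000, -1.6000)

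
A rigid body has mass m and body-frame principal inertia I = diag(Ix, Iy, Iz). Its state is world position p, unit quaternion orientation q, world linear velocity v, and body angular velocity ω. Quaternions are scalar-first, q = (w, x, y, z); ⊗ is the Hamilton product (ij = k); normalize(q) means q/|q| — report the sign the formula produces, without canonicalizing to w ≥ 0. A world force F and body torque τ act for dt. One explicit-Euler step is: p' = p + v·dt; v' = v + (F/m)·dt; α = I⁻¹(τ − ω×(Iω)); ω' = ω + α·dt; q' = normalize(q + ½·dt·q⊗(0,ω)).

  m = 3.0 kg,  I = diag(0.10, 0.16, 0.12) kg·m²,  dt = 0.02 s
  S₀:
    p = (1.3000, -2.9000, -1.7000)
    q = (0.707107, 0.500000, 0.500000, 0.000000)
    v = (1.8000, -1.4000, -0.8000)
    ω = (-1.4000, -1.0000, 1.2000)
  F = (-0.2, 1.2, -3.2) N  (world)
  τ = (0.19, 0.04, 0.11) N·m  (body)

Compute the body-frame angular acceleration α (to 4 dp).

α = (1.4200, 0.0400, 0.2167)

precession coupling ω×(Iω) = (0.0480, 0.0336, 0.0840)
angular accel α = (1.4200, 0.0400, 0.2167)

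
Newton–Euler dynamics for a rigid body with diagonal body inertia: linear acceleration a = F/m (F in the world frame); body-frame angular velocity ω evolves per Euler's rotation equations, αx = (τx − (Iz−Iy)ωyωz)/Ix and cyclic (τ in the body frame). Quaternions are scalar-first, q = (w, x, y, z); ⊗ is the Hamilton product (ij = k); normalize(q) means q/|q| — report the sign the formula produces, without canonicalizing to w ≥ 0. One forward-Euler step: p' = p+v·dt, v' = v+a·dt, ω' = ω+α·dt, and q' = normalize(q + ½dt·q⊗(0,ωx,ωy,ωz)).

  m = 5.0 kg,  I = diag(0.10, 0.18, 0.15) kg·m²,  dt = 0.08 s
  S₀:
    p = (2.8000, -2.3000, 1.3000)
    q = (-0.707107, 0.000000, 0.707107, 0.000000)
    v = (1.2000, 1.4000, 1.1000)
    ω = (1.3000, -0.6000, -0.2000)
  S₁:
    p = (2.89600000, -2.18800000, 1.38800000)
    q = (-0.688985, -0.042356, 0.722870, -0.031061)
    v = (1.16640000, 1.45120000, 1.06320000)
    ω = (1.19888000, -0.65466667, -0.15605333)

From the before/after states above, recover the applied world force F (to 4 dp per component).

velocity change Δv = (-0.03360000, 0.05120000, -0.03680000)
applied force F = (-2.1000, 3.2000, -2.3000)

F = (-2.1000, 3.2000, -2.3000)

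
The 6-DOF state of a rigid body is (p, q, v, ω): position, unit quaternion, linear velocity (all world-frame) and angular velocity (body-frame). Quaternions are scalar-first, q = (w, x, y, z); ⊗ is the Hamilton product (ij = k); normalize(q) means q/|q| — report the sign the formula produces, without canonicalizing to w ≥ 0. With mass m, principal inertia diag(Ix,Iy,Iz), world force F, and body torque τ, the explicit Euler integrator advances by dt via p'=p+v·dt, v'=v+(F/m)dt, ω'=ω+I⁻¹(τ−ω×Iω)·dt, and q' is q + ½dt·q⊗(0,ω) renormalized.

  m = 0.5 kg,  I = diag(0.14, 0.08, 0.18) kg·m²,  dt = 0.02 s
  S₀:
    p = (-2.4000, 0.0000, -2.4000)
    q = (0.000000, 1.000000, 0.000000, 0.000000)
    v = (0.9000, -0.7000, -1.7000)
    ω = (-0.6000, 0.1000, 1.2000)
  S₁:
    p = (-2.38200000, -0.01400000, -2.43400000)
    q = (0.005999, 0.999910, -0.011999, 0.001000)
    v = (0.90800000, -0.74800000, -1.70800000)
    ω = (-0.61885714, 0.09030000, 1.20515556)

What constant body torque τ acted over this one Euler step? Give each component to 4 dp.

τ = (-0.1200, -0.0100, 0.0500)

rate change Δω = (-0.01885714, -0.00970000, 0.00515556)
τ = I·(Δω/dt) + ω₀×(Iω₀) = (-0.1200, -0.0100, 0.0500)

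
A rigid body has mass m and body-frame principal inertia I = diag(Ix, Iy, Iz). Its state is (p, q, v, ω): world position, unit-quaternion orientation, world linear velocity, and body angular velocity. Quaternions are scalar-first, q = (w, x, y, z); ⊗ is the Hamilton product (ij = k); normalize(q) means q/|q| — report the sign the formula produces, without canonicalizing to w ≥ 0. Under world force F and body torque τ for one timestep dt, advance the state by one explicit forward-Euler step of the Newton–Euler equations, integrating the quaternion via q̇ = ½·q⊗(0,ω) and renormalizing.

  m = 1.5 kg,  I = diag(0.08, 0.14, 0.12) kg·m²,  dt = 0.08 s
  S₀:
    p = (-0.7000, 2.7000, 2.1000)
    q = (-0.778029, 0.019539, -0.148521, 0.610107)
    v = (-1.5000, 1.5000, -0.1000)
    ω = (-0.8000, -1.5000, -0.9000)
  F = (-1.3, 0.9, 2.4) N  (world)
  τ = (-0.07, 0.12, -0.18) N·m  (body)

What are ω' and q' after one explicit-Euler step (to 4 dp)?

ω' = (-0.8430, -1.4150, -1.0680)
q' = (-0.7621, 0.0861, -0.1203, 0.6303)

ω×(Iω) gyroscopic = (-0.0270, -0.0288, 0.0720)
(τ − ω×Iω)/I = (-0.5375, 1.0629, -2.1000)
ω + α·dt = (-0.8430, -1.4150, -1.0680)
2q̇ = q⊗(0,ω) = (0.3419460, 1.6712526, 0.6965430, 0.5521008)
q + ½dt·q⊗(0,ω), renormalized = (-0.7621, 0.0861, -0.1203, 0.6303)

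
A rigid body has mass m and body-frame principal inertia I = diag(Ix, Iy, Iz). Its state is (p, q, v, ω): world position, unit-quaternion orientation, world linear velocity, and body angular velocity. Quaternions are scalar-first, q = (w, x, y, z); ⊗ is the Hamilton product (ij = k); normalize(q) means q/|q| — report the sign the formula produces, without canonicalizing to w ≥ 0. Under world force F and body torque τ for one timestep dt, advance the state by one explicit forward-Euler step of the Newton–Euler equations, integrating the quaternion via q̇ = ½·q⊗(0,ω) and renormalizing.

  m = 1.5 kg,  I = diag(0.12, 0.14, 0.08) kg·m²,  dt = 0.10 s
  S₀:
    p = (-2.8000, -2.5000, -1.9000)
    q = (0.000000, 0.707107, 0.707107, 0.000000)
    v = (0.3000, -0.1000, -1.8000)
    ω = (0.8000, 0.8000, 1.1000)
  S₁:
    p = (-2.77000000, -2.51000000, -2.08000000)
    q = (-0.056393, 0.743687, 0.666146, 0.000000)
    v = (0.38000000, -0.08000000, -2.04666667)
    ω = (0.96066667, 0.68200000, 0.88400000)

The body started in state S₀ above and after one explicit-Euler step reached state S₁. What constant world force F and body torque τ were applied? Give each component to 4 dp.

Δω = ω₁−ω₀ = (0.16066667, -0.11800000, -0.21600000)
I·α + gyro = (0.1400, -0.1300, -0.1600)
Δv = v₁−v₀ = (0.08000000, 0.02000000, -0.24666667)
applied force F = (1.2000, 0.3000, -3.7000)

F = (1.2000, 0.3000, -3.7000)
τ = (0.1400, -0.1300, -0.1600)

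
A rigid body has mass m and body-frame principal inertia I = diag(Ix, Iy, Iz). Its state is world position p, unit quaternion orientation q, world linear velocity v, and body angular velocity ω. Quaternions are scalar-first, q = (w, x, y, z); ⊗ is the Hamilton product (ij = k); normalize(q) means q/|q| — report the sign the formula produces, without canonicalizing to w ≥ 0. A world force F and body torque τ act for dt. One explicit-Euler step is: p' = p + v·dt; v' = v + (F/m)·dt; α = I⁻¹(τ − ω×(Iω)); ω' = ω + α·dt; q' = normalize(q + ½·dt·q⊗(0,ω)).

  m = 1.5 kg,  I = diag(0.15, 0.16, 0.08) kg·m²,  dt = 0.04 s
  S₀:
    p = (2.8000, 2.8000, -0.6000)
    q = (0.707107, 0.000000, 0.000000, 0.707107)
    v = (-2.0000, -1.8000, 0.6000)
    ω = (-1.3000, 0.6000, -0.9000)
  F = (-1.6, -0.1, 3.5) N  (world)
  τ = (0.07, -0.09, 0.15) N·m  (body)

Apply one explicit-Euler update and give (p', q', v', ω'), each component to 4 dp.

p' = (2.7200, 2.7280, -0.5760)
q' = (0.7194, -0.0269, -0.0099, 0.6940)
v' = (-2.0427, -1.8027, 0.6933)
ω' = (-1.2929, 0.5570, -0.8211)

linear accel F/m = (-1.0667, -0.0667, 2.3333)
new position p' = (2.7200, 2.7280, -0.5760)
v' = v + a·dt = (-2.0427, -1.8027, 0.6933)
α = I⁻¹(τ − ω×Iω) = (0.1787, -1.0744, 1.9725)
new body rate ω' = (-1.2929, 0.5570, -0.8211)
2q̇ = q⊗(0,ω) = (0.6363963, -1.3435033, -0.4949749, -0.6363963)
q + ½dt·q⊗(0,ω), renormalized = (0.7194, -0.0269, -0.0099, 0.6940)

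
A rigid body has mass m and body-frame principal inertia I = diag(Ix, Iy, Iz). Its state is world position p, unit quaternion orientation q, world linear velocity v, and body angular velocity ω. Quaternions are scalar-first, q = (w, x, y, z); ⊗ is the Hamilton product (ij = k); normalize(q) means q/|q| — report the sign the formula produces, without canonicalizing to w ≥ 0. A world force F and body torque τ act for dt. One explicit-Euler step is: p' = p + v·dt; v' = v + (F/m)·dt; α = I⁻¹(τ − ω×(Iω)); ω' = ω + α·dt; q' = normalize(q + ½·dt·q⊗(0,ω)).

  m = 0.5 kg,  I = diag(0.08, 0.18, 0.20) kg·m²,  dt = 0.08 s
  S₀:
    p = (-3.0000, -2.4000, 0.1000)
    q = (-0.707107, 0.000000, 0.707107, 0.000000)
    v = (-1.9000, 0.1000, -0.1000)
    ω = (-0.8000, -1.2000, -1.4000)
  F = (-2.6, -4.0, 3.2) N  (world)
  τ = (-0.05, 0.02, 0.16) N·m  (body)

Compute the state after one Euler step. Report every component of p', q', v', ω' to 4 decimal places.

a = F/m = (-5.2000, -8.0000, 6.4000)
new position p' = (-3.1520, -2.3920, 0.0920)
new velocity v' = (-2.3160, -0.5400, 0.4120)
precession coupling ω×(Iω) = (0.0336, -0.1344, 0.0960)
angular accel α = (-1.0450, 0.8578, 0.3200)
ω + α·dt = (-0.8836, -1.1314, -1.3744)
q⊗(0,ω) = (0.8485284, -0.4242642, 0.8485284, 1.5556354)
q + ½dt·q⊗(0,ω), renormalized = (-0.6710, -0.0169, 0.7387, 0.0620)

p' = (-3.1520, -2.3920, 0.0920)
q' = (-0.6710, -0.0169, 0.7387, 0.0620)
v' = (-2.3160, -0.5400, 0.4120)
ω' = (-0.8836, -1.1314, -1.3744)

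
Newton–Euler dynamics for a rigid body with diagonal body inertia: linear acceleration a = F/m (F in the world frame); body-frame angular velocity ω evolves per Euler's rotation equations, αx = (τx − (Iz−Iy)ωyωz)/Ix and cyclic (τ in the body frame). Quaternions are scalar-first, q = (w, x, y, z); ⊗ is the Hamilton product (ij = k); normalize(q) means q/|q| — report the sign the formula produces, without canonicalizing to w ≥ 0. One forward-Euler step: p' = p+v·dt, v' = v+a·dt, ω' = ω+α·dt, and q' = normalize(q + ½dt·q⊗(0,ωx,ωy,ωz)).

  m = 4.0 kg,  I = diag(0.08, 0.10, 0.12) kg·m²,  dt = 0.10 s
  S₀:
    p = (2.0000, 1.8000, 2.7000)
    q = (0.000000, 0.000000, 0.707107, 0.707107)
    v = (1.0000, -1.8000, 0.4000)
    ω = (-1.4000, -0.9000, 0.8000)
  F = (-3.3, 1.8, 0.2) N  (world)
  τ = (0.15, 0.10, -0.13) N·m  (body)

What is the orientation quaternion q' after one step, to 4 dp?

Hamilton product q⊗(0,ω) = (0.0707107, 1.2020819, -0.9899498, 0.9899498)
q' = normalize(q + ½dt·q⊗(0,ω)) = (0.0035, 0.0598, 0.6548, 0.7534)

q' = (0.0035, 0.0598, 0.6548, 0.7534)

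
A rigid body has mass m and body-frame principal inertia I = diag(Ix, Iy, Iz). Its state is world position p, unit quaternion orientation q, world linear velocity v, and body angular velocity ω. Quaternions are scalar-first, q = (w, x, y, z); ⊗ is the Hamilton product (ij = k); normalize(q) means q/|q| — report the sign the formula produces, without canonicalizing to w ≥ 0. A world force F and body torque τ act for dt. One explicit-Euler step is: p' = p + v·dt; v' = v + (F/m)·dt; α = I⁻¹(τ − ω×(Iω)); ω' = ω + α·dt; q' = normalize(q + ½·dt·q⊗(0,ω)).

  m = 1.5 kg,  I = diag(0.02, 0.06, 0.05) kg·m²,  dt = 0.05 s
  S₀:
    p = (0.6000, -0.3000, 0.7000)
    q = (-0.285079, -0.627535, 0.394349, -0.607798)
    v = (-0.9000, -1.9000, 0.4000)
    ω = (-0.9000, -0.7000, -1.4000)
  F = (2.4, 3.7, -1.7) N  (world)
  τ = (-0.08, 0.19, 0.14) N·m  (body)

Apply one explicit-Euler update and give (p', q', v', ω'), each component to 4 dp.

p' = (0.5550, -0.3950, 0.7200)
q' = (-0.3133, -0.6449, 0.3907, -0.5774)
v' = (-0.8200, -1.7767, 0.3433)
ω' = (-1.0755, -0.5102, -1.2852)

p' = p + v·dt = (0.5550, -0.3950, 0.7200)
v + (F/m)dt = (-0.8200, -1.7767, 0.3433)
precession coupling ω×(Iω) = (-0.0098, -0.0378, 0.0252)
α = I⁻¹(τ − ω×Iω) = (-3.5100, 3.7967, 2.2960)
ω + α·dt = (-1.0755, -0.5102, -1.2852)
q⊗(0,ω) = (-1.1396544, -0.7209761, -0.1319755, 1.1932992)
q' = normalize(q + ½dt·q⊗(0,ω)) = (-0.3133, -0.6449, 0.3907, -0.5774)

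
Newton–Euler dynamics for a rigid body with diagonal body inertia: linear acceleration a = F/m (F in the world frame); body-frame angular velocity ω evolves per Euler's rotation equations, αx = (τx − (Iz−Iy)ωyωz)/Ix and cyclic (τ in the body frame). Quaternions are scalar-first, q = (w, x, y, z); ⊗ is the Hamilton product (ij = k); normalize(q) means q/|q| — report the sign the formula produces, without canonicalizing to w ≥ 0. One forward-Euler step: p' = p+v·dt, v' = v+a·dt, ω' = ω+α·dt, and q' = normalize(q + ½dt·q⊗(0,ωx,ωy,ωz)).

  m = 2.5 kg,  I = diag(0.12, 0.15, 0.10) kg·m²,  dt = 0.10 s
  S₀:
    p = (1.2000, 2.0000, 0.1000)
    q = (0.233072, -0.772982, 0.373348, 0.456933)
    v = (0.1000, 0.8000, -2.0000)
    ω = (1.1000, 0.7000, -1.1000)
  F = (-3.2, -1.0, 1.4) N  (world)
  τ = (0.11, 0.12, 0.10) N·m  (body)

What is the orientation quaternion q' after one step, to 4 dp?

q' = (0.2866, -0.7938, 0.3628, 0.3951)

q⊗(0,ω) = (1.0915629, -0.4741567, -0.1845035, -1.2081494)
updated quaternion q' = (0.2866, -0.7938, 0.3628, 0.3951)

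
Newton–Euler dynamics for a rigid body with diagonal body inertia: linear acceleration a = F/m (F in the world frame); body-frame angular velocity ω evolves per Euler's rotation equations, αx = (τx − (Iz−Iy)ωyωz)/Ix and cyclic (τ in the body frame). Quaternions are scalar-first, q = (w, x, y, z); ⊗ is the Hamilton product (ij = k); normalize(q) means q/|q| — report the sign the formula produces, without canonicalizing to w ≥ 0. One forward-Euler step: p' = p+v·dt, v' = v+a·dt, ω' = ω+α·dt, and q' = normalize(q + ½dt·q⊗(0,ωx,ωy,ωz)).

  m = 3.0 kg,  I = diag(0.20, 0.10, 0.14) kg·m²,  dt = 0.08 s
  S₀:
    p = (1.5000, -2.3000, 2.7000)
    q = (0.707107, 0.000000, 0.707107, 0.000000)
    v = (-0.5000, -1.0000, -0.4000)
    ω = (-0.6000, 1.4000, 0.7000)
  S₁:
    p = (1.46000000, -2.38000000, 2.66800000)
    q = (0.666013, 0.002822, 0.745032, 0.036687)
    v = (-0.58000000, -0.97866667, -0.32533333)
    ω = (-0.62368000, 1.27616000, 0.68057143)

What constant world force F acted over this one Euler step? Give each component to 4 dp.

Δv = v₁−v₀ = (-0.08000000, 0.02133333, 0.07466667)
m·(v₁−v₀)/dt = (-3.0000, 0.8000, 2.8000)

F = (-3.0000, 0.8000, 2.8000)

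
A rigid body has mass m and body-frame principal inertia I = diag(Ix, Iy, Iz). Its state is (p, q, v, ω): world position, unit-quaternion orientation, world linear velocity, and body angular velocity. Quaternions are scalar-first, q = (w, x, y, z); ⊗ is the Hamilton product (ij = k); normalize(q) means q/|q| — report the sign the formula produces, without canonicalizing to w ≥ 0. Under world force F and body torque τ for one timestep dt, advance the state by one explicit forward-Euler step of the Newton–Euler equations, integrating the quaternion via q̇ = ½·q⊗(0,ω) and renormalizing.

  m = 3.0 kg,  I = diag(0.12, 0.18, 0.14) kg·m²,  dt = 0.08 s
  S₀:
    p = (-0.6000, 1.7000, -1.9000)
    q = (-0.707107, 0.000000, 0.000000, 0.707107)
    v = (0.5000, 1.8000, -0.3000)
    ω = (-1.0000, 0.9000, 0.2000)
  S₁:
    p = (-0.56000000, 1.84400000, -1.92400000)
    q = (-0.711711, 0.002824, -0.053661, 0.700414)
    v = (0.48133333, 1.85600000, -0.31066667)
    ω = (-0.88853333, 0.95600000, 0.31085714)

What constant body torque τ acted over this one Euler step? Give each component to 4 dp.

Δω = ω₁−ω₀ = (0.11146667, 0.05600000, 0.11085714)
ω₀×(Iω₀) = (-0.0072, 0.0040, -0.0540)
I·α + gyro = (0.1600, 0.1300, 0.1400)

τ = (0.1600, 0.1300, 0.1400)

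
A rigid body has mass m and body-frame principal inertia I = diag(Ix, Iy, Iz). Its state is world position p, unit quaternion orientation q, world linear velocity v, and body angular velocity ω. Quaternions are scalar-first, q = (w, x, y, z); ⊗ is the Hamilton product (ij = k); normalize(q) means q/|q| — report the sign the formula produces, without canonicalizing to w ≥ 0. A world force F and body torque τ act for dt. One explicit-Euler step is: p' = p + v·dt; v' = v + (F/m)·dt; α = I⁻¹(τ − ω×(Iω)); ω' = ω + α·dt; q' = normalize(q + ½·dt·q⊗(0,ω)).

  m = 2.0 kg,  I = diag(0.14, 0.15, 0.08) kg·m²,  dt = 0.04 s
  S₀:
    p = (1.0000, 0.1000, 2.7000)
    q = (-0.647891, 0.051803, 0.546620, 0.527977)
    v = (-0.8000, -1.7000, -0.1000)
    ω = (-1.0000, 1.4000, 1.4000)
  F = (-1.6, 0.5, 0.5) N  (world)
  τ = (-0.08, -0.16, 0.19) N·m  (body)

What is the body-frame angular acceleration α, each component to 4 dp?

α = (0.4086, -0.5067, 2.5500)

precession coupling ω×(Iω) = (-0.1372, -0.0840, -0.0140)
α = I⁻¹(τ − ω×Iω) = (0.4086, -0.5067, 2.5500)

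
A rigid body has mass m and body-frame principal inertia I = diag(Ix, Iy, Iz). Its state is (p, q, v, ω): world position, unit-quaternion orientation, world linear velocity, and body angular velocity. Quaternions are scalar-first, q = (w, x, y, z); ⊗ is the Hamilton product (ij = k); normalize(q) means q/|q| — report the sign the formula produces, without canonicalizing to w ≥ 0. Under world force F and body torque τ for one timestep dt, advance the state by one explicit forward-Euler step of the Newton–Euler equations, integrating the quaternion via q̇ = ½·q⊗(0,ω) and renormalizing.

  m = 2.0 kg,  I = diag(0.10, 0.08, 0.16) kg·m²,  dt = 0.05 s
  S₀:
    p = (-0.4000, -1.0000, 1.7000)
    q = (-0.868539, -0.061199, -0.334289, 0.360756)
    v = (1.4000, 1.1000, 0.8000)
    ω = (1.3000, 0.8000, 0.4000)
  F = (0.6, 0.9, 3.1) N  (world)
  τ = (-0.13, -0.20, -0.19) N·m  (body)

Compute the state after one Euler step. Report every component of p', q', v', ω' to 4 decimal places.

(τ − ω×Iω)/I = (-1.5560, -2.1100, -1.0575)
new body rate ω' = (1.2222, 0.6945, 0.3471)
q⊗(0,ω) = (0.2026875, -1.5514211, -0.2013688, 0.0382009)
q + ½dt·q⊗(0,ω), renormalized = (-0.8628, -0.0999, -0.3391, 0.3614)
p' = p + v·dt = (-0.3300, -0.9450, 1.7400)
new velocity v' = (1.4150, 1.1225, 0.8775)

p' = (-0.3300, -0.9450, 1.7400)
q' = (-0.8628, -0.0999, -0.3391, 0.3614)
v' = (1.4150, 1.1225, 0.8775)
ω' = (1.2222, 0.6945, 0.3471)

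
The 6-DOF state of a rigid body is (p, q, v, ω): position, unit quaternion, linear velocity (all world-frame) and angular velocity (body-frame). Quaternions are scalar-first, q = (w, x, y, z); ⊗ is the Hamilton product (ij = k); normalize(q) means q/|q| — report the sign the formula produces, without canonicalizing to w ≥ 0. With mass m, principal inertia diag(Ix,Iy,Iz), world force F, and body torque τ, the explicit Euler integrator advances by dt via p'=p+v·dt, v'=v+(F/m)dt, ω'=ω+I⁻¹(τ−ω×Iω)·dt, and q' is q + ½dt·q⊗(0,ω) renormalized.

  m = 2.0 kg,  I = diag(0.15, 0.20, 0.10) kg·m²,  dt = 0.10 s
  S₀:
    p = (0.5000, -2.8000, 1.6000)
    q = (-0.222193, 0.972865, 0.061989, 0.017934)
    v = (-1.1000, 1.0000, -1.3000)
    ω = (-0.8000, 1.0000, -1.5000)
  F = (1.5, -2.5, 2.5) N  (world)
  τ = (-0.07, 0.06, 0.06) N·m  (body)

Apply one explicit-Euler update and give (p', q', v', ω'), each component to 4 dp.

ω×(Iω) gyroscopic = (0.1500, 0.0600, -0.0400)
(τ − ω×Iω)/I = (-1.4667, 0.0000, 1.0000)
ω + α·dt = (-0.9467, 1.0000, -1.4000)
q⊗(0,ω) = (0.7432040, 0.0668369, 1.2227573, 1.3557457)
updated quaternion q' = (-0.1841, 0.9715, 0.1225, 0.0853)
new position p' = (0.3900, -2.7000, 1.4700)
v + (F/m)dt = (-1.0250, 0.8750, -1.1750)

p' = (0.3900, -2.7000, 1.4700)
q' = (-0.1841, 0.9715, 0.1225, 0.0853)
v' = (-1.0250, 0.8750, -1.1750)
ω' = (-0.9467, 1.0000, -1.4000)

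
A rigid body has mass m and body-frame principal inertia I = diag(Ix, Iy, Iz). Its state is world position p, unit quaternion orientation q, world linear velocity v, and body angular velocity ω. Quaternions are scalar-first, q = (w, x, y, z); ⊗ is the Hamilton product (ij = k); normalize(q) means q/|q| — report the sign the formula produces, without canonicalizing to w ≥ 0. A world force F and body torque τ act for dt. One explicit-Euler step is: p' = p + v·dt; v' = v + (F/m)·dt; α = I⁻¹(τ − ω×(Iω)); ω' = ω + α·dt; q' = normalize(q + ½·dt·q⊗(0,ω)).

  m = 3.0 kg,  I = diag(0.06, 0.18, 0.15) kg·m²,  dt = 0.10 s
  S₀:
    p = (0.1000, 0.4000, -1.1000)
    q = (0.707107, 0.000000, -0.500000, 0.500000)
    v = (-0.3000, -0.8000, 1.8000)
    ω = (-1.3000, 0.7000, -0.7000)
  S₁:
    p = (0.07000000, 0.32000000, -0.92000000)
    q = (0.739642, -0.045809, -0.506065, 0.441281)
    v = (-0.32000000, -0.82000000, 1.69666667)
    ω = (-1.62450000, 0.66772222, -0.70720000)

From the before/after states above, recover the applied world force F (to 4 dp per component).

v₁ − v₀ = (-0.02000000, -0.02000000, -0.10333333)
applied force F = (-0.6000, -0.6000, -3.1000)

F = (-0.6000, -0.6000, -3.1000)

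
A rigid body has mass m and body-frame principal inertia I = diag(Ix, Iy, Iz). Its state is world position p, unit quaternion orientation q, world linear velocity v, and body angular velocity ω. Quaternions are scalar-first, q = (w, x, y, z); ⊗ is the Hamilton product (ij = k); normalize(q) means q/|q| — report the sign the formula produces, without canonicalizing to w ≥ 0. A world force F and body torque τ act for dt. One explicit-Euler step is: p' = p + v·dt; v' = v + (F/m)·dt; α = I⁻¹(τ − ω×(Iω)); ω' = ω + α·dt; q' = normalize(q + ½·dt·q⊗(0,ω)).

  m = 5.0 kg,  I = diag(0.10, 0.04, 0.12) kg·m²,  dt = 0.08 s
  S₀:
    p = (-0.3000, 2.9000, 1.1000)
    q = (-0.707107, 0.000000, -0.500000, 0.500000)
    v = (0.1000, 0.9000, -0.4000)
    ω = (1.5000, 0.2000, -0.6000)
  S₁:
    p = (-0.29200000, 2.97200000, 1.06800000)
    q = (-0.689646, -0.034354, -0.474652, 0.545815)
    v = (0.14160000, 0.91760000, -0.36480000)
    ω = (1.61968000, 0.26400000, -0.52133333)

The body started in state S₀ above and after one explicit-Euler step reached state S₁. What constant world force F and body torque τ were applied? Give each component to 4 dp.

velocity change Δv = (0.04160000, 0.01760000, 0.03520000)
m·(v₁−v₀)/dt = (2.6000, 1.1000, 2.2000)
Δω = ω₁−ω₀ = (0.11968000, 0.06400000, 0.07866667)
ω₀×(Iω₀) = (-0.0096, 0.0180, -0.0180)
I·α + gyro = (0.1400, 0.0500, 0.1000)

F = (2.6000, 1.1000, 2.2000)
τ = (0.1400, 0.0500, 0.1000)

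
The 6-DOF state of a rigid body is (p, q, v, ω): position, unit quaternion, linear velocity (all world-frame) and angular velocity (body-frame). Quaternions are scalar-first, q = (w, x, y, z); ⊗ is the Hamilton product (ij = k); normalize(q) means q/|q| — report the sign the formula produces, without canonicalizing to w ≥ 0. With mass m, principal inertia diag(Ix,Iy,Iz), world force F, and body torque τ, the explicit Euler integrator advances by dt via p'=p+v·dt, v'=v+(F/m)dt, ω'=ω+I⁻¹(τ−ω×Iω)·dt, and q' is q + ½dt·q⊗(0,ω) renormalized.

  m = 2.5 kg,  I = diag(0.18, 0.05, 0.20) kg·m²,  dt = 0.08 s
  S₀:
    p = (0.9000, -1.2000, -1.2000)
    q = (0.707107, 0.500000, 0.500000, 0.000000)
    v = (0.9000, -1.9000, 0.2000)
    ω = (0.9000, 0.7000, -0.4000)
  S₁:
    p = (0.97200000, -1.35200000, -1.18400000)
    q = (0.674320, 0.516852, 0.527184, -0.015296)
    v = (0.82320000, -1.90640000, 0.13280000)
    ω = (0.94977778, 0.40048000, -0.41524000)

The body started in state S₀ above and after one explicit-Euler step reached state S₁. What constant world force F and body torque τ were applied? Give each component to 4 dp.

rate change Δω = (0.04977778, -0.29952000, -0.01524000)
τ = I·(Δω/dt) + ω₀×(Iω₀) = (0.0700, -0.1800, -0.1200)
Δv = v₁−v₀ = (-0.07680000, -0.00640000, -0.06720000)
m·(v₁−v₀)/dt = (-2.4000, -0.2000, -2.1000)

F = (-2.4000, -0.2000, -2.1000)
τ = (0.0700, -0.1800, -0.1200)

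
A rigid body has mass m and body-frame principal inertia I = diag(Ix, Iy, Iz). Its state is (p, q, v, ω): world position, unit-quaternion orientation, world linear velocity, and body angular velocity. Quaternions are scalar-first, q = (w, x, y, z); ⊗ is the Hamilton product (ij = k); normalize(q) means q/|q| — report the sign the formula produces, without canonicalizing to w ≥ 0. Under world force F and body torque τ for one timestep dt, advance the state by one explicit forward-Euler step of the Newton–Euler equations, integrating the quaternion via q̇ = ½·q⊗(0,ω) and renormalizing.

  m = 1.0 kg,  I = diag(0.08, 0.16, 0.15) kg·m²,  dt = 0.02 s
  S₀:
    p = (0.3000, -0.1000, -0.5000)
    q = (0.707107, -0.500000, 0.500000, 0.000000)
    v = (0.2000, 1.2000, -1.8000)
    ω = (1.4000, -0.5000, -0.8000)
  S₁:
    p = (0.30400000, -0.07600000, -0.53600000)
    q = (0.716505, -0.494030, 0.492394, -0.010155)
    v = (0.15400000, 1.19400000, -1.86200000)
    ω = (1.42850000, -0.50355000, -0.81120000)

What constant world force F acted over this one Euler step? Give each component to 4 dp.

F = (-2.3000, -0.3000, -3.1000)

v₁ − v₀ = (-0.04600000, -0.00600000, -0.06200000)
F = m·Δv/dt = (-2.3000, -0.3000, -3.1000)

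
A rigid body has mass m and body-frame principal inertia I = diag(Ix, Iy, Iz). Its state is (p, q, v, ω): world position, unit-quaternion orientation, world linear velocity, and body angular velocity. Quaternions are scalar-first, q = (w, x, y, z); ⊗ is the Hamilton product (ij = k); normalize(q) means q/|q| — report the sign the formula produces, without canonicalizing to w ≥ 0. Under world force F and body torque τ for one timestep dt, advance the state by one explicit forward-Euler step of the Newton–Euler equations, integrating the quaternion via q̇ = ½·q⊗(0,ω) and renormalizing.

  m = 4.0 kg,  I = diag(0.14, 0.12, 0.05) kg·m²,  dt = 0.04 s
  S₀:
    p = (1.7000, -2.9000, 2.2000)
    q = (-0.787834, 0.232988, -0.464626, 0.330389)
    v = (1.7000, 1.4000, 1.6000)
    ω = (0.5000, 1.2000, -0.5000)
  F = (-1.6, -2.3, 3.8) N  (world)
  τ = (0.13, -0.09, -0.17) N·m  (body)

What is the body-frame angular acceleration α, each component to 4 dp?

α = (0.6286, -0.5625, -3.1600)

ω×(Iω) gyroscopic = (0.0420, -0.0225, -0.0120)
(τ − ω×Iω)/I = (0.6286, -0.5625, -3.1600)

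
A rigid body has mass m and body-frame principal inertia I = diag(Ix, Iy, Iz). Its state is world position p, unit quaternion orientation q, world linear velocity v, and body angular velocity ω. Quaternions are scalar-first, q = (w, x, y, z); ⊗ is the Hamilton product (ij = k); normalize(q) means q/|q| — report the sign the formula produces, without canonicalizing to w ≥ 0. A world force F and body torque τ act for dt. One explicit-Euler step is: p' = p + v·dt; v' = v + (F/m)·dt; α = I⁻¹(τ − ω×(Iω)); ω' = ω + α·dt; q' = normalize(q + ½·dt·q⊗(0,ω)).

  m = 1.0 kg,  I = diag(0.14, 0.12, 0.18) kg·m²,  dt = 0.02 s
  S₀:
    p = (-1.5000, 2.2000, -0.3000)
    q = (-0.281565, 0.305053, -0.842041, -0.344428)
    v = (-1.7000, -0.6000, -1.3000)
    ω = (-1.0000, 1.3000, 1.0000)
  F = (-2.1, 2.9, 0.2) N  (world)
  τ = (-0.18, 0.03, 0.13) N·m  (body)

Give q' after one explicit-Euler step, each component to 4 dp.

q' = (-0.2641, 0.3039, -0.8452, -0.3516)

2q̇ = q⊗(0,ω) = (1.7441343, -0.1127196, -0.3266595, -0.7270371)
q' = normalize(q + ½dt·q⊗(0,ω)) = (-0.2641, 0.3039, -0.8452, -0.3516)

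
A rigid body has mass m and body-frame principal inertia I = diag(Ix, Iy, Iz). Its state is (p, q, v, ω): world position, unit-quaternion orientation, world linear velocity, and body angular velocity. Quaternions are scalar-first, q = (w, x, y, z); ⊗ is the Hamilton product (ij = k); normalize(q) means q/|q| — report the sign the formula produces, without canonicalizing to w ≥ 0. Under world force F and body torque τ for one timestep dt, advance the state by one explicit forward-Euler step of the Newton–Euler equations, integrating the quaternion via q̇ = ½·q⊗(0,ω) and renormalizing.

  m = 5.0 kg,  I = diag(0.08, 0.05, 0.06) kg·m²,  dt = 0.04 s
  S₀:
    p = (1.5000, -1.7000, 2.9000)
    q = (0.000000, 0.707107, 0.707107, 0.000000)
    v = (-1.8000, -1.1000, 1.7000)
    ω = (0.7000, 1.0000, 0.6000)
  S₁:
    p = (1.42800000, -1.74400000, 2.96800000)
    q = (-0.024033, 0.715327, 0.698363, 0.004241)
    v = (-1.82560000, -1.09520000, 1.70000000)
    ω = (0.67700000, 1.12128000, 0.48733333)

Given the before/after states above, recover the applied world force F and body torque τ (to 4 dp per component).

F = (-3.2000, 0.6000, 0.0000)
τ = (-0.0400, 0.1600, -0.1900)

v₁ − v₀ = (-0.02560000, 0.00480000, 0.00000000)
F = m·Δv/dt = (-3.2000, 0.6000, 0.0000)
rate change Δω = (-0.02300000, 0.12128000, -0.11266667)
τ = I·(Δω/dt) + ω₀×(Iω₀) = (-0.0400, 0.1600, -0.1900)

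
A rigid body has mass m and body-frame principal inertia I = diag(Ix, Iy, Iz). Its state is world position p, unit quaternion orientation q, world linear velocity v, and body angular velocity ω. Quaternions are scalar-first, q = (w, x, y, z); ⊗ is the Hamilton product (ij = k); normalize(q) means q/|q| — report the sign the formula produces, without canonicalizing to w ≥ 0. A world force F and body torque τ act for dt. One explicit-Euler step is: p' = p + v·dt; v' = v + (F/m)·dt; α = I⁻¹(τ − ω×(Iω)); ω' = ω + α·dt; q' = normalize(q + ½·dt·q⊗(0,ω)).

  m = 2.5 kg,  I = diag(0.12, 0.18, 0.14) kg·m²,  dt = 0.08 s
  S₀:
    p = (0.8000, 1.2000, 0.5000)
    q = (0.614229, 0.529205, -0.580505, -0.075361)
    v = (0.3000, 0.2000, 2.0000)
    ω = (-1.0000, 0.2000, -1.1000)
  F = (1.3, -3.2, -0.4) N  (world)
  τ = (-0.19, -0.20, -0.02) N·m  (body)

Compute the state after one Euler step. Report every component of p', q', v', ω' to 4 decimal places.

p' = (0.8240, 1.2160, 0.6600)
q' = (0.6356, 0.5298, -0.5483, -0.1212)
v' = (0.3416, 0.0976, 1.9872)
ω' = (-1.1325, 0.1209, -1.1046)

linear accel F/m = (0.5200, -1.2800, -0.1600)
p' = p + v·dt = (0.8240, 1.2160, 0.6600)
v' = v + a·dt = (0.3416, 0.0976, 1.9872)
precession coupling ω×(Iω) = (0.0088, -0.0220, -0.0120)
α = I⁻¹(τ − ω×Iω) = (-1.6567, -0.9889, -0.0571)
new body rate ω' = (-1.1325, 0.1209, -1.1046)
2q̇ = q⊗(0,ω) = (0.5624089, 0.0393987, 0.7803323, -1.1503159)
q + ½dt·q⊗(0,ω), renormalized = (0.6356, 0.5298, -0.5483, -0.1212)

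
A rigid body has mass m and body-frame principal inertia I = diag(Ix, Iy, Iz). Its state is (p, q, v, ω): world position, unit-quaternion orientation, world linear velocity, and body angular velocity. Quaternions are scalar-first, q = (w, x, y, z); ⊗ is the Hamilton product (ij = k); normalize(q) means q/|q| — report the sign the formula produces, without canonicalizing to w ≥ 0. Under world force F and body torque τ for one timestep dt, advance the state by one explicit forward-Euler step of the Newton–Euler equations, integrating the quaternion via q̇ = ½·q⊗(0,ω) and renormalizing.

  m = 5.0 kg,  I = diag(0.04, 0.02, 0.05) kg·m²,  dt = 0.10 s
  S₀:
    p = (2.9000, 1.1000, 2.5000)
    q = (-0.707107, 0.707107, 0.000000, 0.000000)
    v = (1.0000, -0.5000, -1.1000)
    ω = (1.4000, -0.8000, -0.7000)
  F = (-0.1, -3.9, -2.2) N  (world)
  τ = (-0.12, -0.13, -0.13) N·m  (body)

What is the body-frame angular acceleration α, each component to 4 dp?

α = (-3.4200, -6.9900, -3.0480)

ω×(Iω) gyroscopic = (0.0168, 0.0098, 0.0224)
angular accel α = (-3.4200, -6.9900, -3.0480)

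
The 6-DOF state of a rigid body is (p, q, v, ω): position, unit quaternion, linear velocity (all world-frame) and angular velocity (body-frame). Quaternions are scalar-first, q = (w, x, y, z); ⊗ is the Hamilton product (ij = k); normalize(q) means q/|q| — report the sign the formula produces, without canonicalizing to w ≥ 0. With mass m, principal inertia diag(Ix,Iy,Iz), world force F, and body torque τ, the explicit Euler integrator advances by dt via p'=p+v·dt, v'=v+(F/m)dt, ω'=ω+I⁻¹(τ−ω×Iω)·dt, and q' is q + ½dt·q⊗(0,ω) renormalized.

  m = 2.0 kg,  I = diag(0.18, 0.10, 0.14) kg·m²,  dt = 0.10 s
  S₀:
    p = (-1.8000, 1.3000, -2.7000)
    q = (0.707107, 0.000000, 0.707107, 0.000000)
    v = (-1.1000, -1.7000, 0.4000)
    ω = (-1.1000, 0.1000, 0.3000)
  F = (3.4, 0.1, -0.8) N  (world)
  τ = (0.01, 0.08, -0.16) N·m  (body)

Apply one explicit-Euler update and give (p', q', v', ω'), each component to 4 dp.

p' = (-1.9100, 1.1300, -2.6600)
q' = (0.7024, -0.0282, 0.7095, 0.0494)
v' = (-0.9300, -1.6950, 0.3600)
ω' = (-1.0951, 0.1932, 0.1794)

angular accel α = (0.0489, 0.9320, -1.2057)
ω' = ω + α·dt = (-1.0951, 0.1932, 0.1794)
2q̇ = q⊗(0,ω) = (-0.0707107, -0.5656856, 0.0707107, 0.9899498)
q' = normalize(q + ½dt·q⊗(0,ω)) = (0.7024, -0.0282, 0.7095, 0.0494)
a = F/m = (1.7000, 0.0500, -0.4000)
p' = p + v·dt = (-1.9100, 1.1300, -2.6600)
v + (F/m)dt = (-0.9300, -1.6950, 0.3600)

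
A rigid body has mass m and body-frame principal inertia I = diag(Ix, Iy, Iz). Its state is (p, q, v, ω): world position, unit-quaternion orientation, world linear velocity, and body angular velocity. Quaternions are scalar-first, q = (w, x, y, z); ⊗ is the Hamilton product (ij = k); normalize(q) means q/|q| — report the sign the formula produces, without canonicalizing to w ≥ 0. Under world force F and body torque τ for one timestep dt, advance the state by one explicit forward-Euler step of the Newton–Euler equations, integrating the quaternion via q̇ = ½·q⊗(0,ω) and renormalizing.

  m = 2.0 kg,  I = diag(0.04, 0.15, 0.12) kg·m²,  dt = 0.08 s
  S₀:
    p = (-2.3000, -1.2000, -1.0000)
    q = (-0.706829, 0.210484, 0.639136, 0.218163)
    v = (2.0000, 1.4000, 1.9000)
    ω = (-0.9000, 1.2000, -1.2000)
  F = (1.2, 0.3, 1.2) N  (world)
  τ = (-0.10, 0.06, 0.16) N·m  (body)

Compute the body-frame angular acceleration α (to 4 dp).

precession coupling ω×(Iω) = (0.0432, -0.0864, -0.1188)
angular accel α = (-3.5800, 0.9760, 2.3233)

α = (-3.5800, 0.9760, 2.3233)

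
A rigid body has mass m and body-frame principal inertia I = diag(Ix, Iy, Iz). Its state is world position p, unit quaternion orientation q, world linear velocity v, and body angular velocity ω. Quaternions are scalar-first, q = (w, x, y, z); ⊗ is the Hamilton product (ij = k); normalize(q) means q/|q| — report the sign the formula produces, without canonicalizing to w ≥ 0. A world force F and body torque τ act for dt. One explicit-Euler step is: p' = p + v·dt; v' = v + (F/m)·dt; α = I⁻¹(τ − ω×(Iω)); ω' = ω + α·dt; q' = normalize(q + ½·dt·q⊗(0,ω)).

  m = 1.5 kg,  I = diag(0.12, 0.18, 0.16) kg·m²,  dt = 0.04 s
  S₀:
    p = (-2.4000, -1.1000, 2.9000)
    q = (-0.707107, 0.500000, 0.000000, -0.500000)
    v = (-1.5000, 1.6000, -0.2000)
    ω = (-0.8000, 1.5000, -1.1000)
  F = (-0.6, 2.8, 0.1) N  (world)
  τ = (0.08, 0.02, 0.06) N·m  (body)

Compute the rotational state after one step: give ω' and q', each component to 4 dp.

ω×(Iω) gyroscopic = (0.0330, -0.0352, -0.0720)
angular accel α = (0.3917, 0.3067, 0.8250)
ω + α·dt = (-0.7843, 1.5123, -1.0670)
2q̇ = q⊗(0,ω) = (-0.1500000, 1.3156856, -0.1106605, 1.5278177)
q + ½dt·q⊗(0,ω), renormalized = (-0.7095, 0.5259, -0.0022, -0.4691)

ω' = (-0.7843, 1.5123, -1.0670)
q' = (-0.7095, 0.5259, -0.0022, -0.4691)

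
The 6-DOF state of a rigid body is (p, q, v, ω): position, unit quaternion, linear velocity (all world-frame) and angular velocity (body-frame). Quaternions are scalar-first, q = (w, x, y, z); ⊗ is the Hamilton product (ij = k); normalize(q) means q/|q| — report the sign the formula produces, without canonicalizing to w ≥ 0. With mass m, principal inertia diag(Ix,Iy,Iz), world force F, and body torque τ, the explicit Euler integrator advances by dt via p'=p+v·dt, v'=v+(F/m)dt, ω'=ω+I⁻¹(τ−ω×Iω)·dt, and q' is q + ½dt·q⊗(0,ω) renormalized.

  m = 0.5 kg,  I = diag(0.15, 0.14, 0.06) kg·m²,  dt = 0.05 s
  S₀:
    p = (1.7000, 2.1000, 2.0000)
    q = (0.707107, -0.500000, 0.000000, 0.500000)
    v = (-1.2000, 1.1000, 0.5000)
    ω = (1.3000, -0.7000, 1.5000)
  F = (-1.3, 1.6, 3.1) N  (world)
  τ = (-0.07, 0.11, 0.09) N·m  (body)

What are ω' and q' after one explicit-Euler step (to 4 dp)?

ω' = (1.2487, -0.7234, 1.5674)
q' = (0.7036, -0.4676, 0.0226, 0.5345)

precession coupling ω×(Iω) = (0.0840, 0.1755, 0.0091)
α = I⁻¹(τ − ω×Iω) = (-1.0267, -0.4679, 1.3483)
new body rate ω' = (1.2487, -0.7234, 1.5674)
Hamilton product q⊗(0,ω) = (-0.1000000, 1.2692391, 0.9050251, 1.4106605)
q' = normalize(q + ½dt·q⊗(0,ω)) = (0.7036, -0.4676, 0.0226, 0.5345)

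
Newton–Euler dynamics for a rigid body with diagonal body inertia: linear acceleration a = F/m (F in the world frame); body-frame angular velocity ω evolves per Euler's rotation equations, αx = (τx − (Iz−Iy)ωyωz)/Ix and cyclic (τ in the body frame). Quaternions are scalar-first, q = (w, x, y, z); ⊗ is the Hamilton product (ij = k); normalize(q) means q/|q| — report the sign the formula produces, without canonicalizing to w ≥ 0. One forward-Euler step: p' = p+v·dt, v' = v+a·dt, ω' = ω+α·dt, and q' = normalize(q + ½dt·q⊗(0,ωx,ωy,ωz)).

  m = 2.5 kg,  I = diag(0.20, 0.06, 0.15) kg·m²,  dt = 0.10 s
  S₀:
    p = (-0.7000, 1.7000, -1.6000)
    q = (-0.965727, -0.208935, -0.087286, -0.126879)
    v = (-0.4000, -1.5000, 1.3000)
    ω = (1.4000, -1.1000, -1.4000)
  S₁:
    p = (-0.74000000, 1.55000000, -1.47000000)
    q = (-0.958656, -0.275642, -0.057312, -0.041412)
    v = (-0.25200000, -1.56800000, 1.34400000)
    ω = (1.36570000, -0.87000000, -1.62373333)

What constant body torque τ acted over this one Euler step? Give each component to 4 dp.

τ = (0.0700, 0.0400, -0.1200)

rate change Δω = (-0.03430000, 0.23000000, -0.22373333)
τ = I·(Δω/dt) + ω₀×(Iω₀) = (0.0700, 0.0400, -0.1200)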